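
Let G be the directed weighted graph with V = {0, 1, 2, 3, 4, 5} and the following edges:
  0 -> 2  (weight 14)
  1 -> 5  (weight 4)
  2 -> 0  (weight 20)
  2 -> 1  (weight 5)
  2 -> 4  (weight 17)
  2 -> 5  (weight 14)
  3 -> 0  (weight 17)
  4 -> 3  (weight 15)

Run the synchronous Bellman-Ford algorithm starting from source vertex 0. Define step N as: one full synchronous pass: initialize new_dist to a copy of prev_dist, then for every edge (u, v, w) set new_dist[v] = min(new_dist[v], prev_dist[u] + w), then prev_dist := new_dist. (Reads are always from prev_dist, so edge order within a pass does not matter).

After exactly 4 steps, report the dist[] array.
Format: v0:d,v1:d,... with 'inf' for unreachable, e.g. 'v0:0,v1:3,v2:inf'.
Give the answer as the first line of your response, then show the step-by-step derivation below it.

v0:0,v1:19,v2:14,v3:46,v4:31,v5:23

step 1: dist = v0:0,v1:inf,v2:14,v3:inf,v4:inf,v5:inf
step 2: dist = v0:0,v1:19,v2:14,v3:inf,v4:31,v5:28
step 3: dist = v0:0,v1:19,v2:14,v3:46,v4:31,v5:23
step 4: dist = v0:0,v1:19,v2:14,v3:46,v4:31,v5:23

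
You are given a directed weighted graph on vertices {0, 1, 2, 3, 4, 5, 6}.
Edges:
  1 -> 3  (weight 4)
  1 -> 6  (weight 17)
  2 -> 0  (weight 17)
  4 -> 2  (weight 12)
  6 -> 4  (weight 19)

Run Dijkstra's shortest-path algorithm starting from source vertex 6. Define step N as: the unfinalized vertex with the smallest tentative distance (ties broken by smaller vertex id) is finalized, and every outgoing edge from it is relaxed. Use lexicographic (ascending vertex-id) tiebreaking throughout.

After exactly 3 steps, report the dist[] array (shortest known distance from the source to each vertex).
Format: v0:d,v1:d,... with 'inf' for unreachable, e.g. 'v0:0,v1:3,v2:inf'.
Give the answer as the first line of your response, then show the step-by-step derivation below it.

v0:48,v1:inf,v2:31,v3:inf,v4:19,v5:inf,v6:0

step 1: dist = v0:inf,v1:inf,v2:inf,v3:inf,v4:19,v5:inf,v6:0
step 2: dist = v0:inf,v1:inf,v2:31,v3:inf,v4:19,v5:inf,v6:0
step 3: dist = v0:48,v1:inf,v2:31,v3:inf,v4:19,v5:inf,v6:0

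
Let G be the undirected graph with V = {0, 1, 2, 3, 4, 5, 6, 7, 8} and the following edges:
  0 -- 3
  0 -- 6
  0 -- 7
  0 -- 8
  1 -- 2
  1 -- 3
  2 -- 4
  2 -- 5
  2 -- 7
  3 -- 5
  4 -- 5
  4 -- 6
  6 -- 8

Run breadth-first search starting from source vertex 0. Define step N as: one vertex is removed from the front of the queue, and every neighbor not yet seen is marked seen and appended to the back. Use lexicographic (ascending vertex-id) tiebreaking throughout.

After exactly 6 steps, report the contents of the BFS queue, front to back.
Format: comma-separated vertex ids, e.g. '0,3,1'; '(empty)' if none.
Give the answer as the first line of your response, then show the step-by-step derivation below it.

5,4,2

step 1: dequeue 0; queue=[3,6,7,8]; order=0
step 2: dequeue 3; queue=[6,7,8,1,5]; order=0,3
step 3: dequeue 6; queue=[7,8,1,5,4]; order=0,3,6
step 4: dequeue 7; queue=[8,1,5,4,2]; order=0,3,6,7
step 5: dequeue 8; queue=[1,5,4,2]; order=0,3,6,7,8
step 6: dequeue 1; queue=[5,4,2]; order=0,3,6,7,8,1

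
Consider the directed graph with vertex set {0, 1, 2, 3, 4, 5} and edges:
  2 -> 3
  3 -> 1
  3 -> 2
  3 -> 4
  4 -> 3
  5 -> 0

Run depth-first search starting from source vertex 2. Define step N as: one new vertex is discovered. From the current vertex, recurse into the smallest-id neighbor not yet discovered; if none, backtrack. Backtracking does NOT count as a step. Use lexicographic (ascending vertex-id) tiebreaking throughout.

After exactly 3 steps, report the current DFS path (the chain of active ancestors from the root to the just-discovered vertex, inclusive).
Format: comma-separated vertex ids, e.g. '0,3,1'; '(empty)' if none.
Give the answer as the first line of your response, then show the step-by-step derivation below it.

2,3,1

step 1: discover 2; path=2; order=2
step 2: discover 3; path=2>3; order=2,3
step 3: discover 1; path=2>3>1; order=2,3,1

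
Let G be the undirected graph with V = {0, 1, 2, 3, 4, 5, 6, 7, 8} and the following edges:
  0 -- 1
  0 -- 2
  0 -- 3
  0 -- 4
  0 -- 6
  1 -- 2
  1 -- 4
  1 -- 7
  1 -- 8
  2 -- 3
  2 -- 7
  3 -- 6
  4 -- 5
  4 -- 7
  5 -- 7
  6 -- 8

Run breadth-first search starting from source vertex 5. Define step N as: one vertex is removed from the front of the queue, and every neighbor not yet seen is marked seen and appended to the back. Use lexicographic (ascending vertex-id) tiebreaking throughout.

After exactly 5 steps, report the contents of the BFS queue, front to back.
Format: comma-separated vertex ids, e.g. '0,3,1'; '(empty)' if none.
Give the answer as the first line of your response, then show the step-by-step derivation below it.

2,3,6,8

step 1: dequeue 5; queue=[4,7]; order=5
step 2: dequeue 4; queue=[7,0,1]; order=5,4
step 3: dequeue 7; queue=[0,1,2]; order=5,4,7
step 4: dequeue 0; queue=[1,2,3,6]; order=5,4,7,0
step 5: dequeue 1; queue=[2,3,6,8]; order=5,4,7,0,1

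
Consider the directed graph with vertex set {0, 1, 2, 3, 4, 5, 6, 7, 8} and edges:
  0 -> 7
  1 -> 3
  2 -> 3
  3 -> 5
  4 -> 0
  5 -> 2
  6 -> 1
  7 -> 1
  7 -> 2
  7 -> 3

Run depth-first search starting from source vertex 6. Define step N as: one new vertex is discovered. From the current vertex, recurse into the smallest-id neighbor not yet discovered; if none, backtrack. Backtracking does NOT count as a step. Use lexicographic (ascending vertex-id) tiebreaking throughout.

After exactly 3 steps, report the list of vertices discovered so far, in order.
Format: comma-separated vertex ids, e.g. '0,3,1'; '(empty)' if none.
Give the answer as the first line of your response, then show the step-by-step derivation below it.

6,1,3

step 1: discover 6; path=6; order=6
step 2: discover 1; path=6>1; order=6,1
step 3: discover 3; path=6>1>3; order=6,1,3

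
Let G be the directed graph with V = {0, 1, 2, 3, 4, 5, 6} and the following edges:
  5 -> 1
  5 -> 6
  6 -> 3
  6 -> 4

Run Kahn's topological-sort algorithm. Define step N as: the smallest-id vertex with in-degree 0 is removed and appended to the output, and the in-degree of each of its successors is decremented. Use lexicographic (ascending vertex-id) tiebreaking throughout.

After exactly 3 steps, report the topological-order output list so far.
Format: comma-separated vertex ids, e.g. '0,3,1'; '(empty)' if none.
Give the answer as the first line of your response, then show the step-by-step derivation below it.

0,2,5

step 1: output 0; order=[0]; indeg=(0,1,0,1,1,0,1)
step 2: output 2; order=[0,2]; indeg=(0,1,0,1,1,0,1)
step 3: output 5; order=[0,2,5]; indeg=(0,0,0,1,1,0,0)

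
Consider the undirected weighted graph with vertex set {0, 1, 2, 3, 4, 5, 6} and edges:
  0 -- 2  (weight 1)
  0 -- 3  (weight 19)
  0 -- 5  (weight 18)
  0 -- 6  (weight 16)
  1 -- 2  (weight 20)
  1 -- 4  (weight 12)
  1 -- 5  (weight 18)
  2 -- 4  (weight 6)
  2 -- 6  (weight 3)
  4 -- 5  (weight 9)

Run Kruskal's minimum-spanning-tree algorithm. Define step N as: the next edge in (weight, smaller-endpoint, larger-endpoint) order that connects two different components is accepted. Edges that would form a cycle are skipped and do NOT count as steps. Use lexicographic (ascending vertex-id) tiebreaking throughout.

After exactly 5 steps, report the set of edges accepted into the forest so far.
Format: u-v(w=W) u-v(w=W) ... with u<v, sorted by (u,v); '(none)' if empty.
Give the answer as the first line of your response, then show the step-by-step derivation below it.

0-2(w=1) 1-4(w=12) 2-4(w=6) 2-6(w=3) 4-5(w=9)

step 1: add edge 0-2 (w=1); MST = {0-2(w=1)}
step 2: add edge 2-6 (w=3); MST = {0-2(w=1) 2-6(w=3)}
step 3: add edge 2-4 (w=6); MST = {0-2(w=1) 2-4(w=6) 2-6(w=3)}
step 4: add edge 4-5 (w=9); MST = {0-2(w=1) 2-4(w=6) 2-6(w=3) 4-5(w=9)}
step 5: add edge 1-4 (w=12); MST = {0-2(w=1) 1-4(w=12) 2-4(w=6) 2-6(w=3) 4-5(w=9)}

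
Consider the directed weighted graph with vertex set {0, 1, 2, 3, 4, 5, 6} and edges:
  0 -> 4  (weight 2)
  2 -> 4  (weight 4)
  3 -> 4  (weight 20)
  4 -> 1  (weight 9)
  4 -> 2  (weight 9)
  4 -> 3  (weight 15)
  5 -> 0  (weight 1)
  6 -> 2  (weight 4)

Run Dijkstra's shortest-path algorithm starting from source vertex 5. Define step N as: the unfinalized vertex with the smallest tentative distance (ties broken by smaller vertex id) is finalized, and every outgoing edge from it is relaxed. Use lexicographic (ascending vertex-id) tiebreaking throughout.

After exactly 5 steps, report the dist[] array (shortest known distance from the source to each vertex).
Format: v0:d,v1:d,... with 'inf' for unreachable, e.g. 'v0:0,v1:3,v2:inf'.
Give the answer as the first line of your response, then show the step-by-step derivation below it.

v0:1,v1:12,v2:12,v3:18,v4:3,v5:0,v6:inf

step 1: dist = v0:1,v1:inf,v2:inf,v3:inf,v4:inf,v5:0,v6:inf
step 2: dist = v0:1,v1:inf,v2:inf,v3:inf,v4:3,v5:0,v6:inf
step 3: dist = v0:1,v1:12,v2:12,v3:18,v4:3,v5:0,v6:inf
step 4: dist = v0:1,v1:12,v2:12,v3:18,v4:3,v5:0,v6:inf
step 5: dist = v0:1,v1:12,v2:12,v3:18,v4:3,v5:0,v6:inf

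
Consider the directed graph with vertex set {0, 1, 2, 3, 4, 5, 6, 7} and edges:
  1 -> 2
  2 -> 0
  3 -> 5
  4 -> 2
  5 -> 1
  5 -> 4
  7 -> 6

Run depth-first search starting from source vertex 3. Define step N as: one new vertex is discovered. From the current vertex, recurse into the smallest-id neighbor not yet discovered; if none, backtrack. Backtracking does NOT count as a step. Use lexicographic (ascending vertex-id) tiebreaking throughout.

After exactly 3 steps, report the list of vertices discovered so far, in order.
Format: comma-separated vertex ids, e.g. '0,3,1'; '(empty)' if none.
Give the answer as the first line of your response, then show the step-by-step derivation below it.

3,5,1

step 1: discover 3; path=3; order=3
step 2: discover 5; path=3>5; order=3,5
step 3: discover 1; path=3>5>1; order=3,5,1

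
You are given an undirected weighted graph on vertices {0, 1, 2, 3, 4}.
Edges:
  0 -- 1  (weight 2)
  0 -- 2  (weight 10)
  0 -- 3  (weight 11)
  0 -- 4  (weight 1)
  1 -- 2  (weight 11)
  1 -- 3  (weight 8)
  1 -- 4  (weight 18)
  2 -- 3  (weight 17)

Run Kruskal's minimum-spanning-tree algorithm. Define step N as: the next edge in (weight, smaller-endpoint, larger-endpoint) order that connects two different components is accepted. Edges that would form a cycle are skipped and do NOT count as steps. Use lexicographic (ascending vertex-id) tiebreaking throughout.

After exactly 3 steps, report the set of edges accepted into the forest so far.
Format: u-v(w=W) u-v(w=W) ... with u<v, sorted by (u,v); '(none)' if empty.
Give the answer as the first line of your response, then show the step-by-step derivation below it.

0-1(w=2) 0-4(w=1) 1-3(w=8)

step 1: add edge 0-4 (w=1); MST = {0-4(w=1)}
step 2: add edge 0-1 (w=2); MST = {0-1(w=2) 0-4(w=1)}
step 3: add edge 1-3 (w=8); MST = {0-1(w=2) 0-4(w=1) 1-3(w=8)}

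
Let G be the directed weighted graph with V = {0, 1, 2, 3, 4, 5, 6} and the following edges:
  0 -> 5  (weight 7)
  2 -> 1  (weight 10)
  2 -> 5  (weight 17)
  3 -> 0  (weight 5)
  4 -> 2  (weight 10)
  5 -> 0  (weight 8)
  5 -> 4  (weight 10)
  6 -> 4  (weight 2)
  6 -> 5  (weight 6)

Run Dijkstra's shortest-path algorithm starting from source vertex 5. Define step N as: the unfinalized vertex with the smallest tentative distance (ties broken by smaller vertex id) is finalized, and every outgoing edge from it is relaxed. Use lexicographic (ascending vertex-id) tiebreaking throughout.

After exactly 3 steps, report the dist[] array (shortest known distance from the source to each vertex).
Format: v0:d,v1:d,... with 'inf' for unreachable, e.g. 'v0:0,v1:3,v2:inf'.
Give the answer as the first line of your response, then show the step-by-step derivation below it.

v0:8,v1:inf,v2:20,v3:inf,v4:10,v5:0,v6:inf

step 1: dist = v0:8,v1:inf,v2:inf,v3:inf,v4:10,v5:0,v6:inf
step 2: dist = v0:8,v1:inf,v2:inf,v3:inf,v4:10,v5:0,v6:inf
step 3: dist = v0:8,v1:inf,v2:20,v3:inf,v4:10,v5:0,v6:inf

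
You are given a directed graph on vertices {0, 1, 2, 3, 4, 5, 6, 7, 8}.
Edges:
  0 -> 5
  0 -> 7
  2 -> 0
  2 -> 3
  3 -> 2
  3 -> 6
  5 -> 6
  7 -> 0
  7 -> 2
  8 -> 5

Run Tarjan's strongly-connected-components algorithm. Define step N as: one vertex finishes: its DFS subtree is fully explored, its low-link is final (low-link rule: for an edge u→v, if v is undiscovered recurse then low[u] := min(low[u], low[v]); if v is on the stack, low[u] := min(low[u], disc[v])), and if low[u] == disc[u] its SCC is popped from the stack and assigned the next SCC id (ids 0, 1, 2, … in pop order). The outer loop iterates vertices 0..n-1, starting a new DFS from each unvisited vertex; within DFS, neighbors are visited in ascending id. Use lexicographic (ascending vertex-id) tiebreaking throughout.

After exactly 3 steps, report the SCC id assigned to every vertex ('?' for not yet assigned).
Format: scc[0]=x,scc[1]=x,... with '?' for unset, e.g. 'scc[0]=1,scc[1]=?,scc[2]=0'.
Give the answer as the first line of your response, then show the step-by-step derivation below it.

scc[0]=?,scc[1]=?,scc[2]=?,scc[3]=?,scc[4]=?,scc[5]=1,scc[6]=0,scc[7]=?,scc[8]=?

step 1: low=(low[0]=0,low[1]=?,low[2]=?,low[3]=?,low[4]=?,low[5]=1,low[6]=2,low[7]=?,low[8]=?); scc=(scc[0]=?,scc[1]=?,scc[2]=?,scc[3]=?,scc[4]=?,scc[5]=?,scc[6]=0,scc[7]=?,scc[8]=?)
step 2: low=(low[0]=0,low[1]=?,low[2]=?,low[3]=?,low[4]=?,low[5]=1,low[6]=2,low[7]=?,low[8]=?); scc=(scc[0]=?,scc[1]=?,scc[2]=?,scc[3]=?,scc[4]=?,scc[5]=1,scc[6]=0,scc[7]=?,scc[8]=?)
step 3: low=(low[0]=0,low[1]=?,low[2]=0,low[3]=4,low[4]=?,low[5]=1,low[6]=2,low[7]=0,low[8]=?); scc=(scc[0]=?,scc[1]=?,scc[2]=?,scc[3]=?,scc[4]=?,scc[5]=1,scc[6]=0,scc[7]=?,scc[8]=?)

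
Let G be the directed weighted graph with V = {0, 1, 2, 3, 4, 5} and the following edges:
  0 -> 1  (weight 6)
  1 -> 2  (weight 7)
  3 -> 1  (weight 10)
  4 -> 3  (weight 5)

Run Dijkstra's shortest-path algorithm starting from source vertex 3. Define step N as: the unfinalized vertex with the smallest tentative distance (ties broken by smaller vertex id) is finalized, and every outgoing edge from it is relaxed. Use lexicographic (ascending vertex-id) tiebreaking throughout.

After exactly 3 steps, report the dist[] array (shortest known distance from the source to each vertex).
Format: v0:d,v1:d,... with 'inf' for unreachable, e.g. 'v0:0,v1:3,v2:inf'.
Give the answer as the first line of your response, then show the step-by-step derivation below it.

v0:inf,v1:10,v2:17,v3:0,v4:inf,v5:inf

step 1: dist = v0:inf,v1:10,v2:inf,v3:0,v4:inf,v5:inf
step 2: dist = v0:inf,v1:10,v2:17,v3:0,v4:inf,v5:inf
step 3: dist = v0:inf,v1:10,v2:17,v3:0,v4:inf,v5:inf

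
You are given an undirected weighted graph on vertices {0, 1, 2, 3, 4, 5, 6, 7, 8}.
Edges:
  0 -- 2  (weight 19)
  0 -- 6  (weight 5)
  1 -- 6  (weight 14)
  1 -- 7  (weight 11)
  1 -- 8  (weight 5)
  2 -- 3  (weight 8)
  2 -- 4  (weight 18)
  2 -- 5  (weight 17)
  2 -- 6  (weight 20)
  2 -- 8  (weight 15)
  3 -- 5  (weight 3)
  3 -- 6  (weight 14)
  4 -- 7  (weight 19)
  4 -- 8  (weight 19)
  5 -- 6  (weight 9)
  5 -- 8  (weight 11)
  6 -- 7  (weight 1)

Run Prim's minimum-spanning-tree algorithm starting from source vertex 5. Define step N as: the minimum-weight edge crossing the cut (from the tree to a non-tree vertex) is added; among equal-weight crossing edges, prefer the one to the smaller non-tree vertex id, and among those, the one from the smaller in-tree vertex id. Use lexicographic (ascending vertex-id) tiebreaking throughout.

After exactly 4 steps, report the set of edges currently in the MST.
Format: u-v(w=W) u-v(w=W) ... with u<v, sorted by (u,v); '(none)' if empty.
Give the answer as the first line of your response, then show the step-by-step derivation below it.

2-3(w=8) 3-5(w=3) 5-6(w=9) 6-7(w=1)

step 1: add edge 3-5 (w=3); MST = {3-5(w=3)}
step 2: add edge 2-3 (w=8); MST = {2-3(w=8) 3-5(w=3)}
step 3: add edge 5-6 (w=9); MST = {2-3(w=8) 3-5(w=3) 5-6(w=9)}
step 4: add edge 6-7 (w=1); MST = {2-3(w=8) 3-5(w=3) 5-6(w=9) 6-7(w=1)}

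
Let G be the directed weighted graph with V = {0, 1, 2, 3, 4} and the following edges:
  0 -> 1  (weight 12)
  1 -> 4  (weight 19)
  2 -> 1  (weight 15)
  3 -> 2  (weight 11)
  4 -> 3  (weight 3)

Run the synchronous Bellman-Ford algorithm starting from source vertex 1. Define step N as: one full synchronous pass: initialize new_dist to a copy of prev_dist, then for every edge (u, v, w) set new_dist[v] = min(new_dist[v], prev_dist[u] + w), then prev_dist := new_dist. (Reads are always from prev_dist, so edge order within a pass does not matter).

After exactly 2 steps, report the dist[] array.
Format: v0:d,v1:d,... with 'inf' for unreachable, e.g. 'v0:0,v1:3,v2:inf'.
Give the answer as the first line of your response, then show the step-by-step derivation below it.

v0:inf,v1:0,v2:inf,v3:22,v4:19

step 1: dist = v0:inf,v1:0,v2:inf,v3:inf,v4:19
step 2: dist = v0:inf,v1:0,v2:inf,v3:22,v4:19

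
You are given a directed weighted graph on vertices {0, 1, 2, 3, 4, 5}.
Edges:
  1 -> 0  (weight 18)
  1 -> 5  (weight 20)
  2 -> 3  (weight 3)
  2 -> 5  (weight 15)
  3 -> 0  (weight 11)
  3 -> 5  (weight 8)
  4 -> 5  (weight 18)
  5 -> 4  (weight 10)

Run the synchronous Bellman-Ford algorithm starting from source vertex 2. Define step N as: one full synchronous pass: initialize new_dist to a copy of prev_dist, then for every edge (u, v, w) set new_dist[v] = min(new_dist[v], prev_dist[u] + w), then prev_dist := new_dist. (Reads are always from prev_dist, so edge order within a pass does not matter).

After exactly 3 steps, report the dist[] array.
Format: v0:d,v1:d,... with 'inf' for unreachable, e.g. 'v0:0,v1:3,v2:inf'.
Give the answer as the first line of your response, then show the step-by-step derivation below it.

v0:14,v1:inf,v2:0,v3:3,v4:21,v5:11

step 1: dist = v0:inf,v1:inf,v2:0,v3:3,v4:inf,v5:15
step 2: dist = v0:14,v1:inf,v2:0,v3:3,v4:25,v5:11
step 3: dist = v0:14,v1:inf,v2:0,v3:3,v4:21,v5:11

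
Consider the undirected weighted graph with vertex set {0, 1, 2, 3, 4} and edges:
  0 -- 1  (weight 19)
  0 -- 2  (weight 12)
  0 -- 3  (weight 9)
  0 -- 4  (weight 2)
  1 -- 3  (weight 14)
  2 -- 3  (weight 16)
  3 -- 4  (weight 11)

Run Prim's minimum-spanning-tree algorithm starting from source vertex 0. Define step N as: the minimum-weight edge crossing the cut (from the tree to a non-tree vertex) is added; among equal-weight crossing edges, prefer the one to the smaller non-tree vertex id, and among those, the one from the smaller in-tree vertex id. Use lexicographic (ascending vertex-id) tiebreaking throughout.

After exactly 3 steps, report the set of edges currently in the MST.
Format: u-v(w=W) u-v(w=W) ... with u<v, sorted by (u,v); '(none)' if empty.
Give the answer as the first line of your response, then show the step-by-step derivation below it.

0-2(w=12) 0-3(w=9) 0-4(w=2)

step 1: add edge 0-4 (w=2); MST = {0-4(w=2)}
step 2: add edge 0-3 (w=9); MST = {0-3(w=9) 0-4(w=2)}
step 3: add edge 0-2 (w=12); MST = {0-2(w=12) 0-3(w=9) 0-4(w=2)}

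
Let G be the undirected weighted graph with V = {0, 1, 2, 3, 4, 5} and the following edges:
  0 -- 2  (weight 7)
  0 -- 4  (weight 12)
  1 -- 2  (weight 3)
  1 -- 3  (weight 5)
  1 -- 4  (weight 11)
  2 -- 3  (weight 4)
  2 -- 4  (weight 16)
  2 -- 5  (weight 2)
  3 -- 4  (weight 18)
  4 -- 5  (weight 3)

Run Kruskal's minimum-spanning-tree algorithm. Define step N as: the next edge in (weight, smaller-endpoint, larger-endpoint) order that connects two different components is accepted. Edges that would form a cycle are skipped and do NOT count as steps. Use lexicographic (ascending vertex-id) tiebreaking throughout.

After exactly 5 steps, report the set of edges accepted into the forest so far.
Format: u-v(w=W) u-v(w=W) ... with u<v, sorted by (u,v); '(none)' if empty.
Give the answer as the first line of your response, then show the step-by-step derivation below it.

0-2(w=7) 1-2(w=3) 2-3(w=4) 2-5(w=2) 4-5(w=3)

step 1: add edge 2-5 (w=2); MST = {2-5(w=2)}
step 2: add edge 1-2 (w=3); MST = {1-2(w=3) 2-5(w=2)}
step 3: add edge 4-5 (w=3); MST = {1-2(w=3) 2-5(w=2) 4-5(w=3)}
step 4: add edge 2-3 (w=4); MST = {1-2(w=3) 2-3(w=4) 2-5(w=2) 4-5(w=3)}
step 5: add edge 0-2 (w=7); MST = {0-2(w=7) 1-2(w=3) 2-3(w=4) 2-5(w=2) 4-5(w=3)}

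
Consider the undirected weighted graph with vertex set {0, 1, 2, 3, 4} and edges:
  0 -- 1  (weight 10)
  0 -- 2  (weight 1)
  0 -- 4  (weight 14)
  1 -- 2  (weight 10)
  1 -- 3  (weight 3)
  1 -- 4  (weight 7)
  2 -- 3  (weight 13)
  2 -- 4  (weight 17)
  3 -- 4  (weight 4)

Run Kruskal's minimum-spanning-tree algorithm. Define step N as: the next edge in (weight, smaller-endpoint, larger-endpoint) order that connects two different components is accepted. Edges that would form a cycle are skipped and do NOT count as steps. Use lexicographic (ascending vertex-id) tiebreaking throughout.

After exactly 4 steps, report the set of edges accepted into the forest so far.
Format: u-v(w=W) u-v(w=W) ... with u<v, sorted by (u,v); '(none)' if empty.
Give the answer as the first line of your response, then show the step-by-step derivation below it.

0-1(w=10) 0-2(w=1) 1-3(w=3) 3-4(w=4)

step 1: add edge 0-2 (w=1); MST = {0-2(w=1)}
step 2: add edge 1-3 (w=3); MST = {0-2(w=1) 1-3(w=3)}
step 3: add edge 3-4 (w=4); MST = {0-2(w=1) 1-3(w=3) 3-4(w=4)}
step 4: add edge 0-1 (w=10); MST = {0-1(w=10) 0-2(w=1) 1-3(w=3) 3-4(w=4)}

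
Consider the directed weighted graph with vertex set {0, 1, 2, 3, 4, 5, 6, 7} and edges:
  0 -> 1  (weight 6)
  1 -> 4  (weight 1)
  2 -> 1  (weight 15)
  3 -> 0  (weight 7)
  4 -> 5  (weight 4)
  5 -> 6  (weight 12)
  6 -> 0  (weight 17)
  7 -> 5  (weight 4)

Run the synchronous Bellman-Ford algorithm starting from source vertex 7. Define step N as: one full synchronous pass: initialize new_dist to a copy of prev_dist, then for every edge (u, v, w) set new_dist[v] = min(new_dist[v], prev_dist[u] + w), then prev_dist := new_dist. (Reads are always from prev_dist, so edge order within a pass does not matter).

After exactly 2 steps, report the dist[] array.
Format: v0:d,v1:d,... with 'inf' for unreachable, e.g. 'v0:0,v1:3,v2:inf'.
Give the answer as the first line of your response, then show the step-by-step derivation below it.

v0:inf,v1:inf,v2:inf,v3:inf,v4:inf,v5:4,v6:16,v7:0

step 1: dist = v0:inf,v1:inf,v2:inf,v3:inf,v4:inf,v5:4,v6:inf,v7:0
step 2: dist = v0:inf,v1:inf,v2:inf,v3:inf,v4:inf,v5:4,v6:16,v7:0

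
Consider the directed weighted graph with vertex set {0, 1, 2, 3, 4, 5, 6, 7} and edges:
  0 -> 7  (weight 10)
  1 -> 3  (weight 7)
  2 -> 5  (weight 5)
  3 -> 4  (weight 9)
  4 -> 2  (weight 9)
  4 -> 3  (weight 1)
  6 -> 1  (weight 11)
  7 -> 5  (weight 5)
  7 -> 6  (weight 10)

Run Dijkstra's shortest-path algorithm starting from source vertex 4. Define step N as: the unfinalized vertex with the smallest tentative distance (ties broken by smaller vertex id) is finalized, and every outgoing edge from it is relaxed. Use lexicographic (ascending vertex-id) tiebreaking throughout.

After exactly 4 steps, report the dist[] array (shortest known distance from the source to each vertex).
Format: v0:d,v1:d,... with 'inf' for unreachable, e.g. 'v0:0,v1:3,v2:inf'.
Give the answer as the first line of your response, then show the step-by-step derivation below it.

v0:inf,v1:inf,v2:9,v3:1,v4:0,v5:14,v6:inf,v7:inf

step 1: dist = v0:inf,v1:inf,v2:9,v3:1,v4:0,v5:inf,v6:inf,v7:inf
step 2: dist = v0:inf,v1:inf,v2:9,v3:1,v4:0,v5:inf,v6:inf,v7:inf
step 3: dist = v0:inf,v1:inf,v2:9,v3:1,v4:0,v5:14,v6:inf,v7:inf
step 4: dist = v0:inf,v1:inf,v2:9,v3:1,v4:0,v5:14,v6:inf,v7:inf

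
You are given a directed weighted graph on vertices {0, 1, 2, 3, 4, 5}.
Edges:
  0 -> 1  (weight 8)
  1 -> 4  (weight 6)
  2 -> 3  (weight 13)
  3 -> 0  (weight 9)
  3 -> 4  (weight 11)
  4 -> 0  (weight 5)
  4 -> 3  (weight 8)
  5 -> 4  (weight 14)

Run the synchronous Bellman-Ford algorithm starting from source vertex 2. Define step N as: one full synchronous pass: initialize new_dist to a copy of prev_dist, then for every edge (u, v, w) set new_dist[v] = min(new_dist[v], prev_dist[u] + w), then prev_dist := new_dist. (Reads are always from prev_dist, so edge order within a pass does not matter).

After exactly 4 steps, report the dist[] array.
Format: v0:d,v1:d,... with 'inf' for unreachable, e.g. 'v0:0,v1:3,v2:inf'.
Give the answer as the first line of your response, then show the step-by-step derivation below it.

v0:22,v1:30,v2:0,v3:13,v4:24,v5:inf

step 1: dist = v0:inf,v1:inf,v2:0,v3:13,v4:inf,v5:inf
step 2: dist = v0:22,v1:inf,v2:0,v3:13,v4:24,v5:inf
step 3: dist = v0:22,v1:30,v2:0,v3:13,v4:24,v5:inf
step 4: dist = v0:22,v1:30,v2:0,v3:13,v4:24,v5:inf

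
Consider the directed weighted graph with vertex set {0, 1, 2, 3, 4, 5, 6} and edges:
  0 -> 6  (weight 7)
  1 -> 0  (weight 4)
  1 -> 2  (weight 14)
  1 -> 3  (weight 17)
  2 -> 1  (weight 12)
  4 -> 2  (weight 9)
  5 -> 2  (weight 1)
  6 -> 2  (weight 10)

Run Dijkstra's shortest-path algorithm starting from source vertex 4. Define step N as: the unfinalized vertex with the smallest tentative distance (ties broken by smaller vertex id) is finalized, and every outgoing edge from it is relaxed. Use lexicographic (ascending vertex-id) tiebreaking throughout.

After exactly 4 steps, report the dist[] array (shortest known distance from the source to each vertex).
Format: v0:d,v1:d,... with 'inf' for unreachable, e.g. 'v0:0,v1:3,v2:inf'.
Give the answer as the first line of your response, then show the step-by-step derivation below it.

v0:25,v1:21,v2:9,v3:38,v4:0,v5:inf,v6:32

step 1: dist = v0:inf,v1:inf,v2:9,v3:inf,v4:0,v5:inf,v6:inf
step 2: dist = v0:inf,v1:21,v2:9,v3:inf,v4:0,v5:inf,v6:inf
step 3: dist = v0:25,v1:21,v2:9,v3:38,v4:0,v5:inf,v6:inf
step 4: dist = v0:25,v1:21,v2:9,v3:38,v4:0,v5:inf,v6:32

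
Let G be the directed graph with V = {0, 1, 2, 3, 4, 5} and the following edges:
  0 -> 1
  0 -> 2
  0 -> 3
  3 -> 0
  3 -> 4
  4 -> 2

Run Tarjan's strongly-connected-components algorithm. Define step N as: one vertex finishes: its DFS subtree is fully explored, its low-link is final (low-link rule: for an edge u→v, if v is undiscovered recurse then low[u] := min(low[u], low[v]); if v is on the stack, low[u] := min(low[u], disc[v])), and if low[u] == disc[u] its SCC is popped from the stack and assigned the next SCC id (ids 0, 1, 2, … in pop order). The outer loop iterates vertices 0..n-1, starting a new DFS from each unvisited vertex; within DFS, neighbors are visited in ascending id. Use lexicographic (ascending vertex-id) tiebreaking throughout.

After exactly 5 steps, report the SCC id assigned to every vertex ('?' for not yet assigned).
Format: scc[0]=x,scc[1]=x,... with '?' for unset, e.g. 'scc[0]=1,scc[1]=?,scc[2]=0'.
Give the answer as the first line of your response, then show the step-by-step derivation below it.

scc[0]=3,scc[1]=0,scc[2]=1,scc[3]=3,scc[4]=2,scc[5]=?

step 1: low=(low[0]=0,low[1]=1,low[2]=?,low[3]=?,low[4]=?,low[5]=?); scc=(scc[0]=?,scc[1]=0,scc[2]=?,scc[3]=?,scc[4]=?,scc[5]=?)
step 2: low=(low[0]=0,low[1]=1,low[2]=2,low[3]=?,low[4]=?,low[5]=?); scc=(scc[0]=?,scc[1]=0,scc[2]=1,scc[3]=?,scc[4]=?,scc[5]=?)
step 3: low=(low[0]=0,low[1]=1,low[2]=2,low[3]=0,low[4]=4,low[5]=?); scc=(scc[0]=?,scc[1]=0,scc[2]=1,scc[3]=?,scc[4]=2,scc[5]=?)
step 4: low=(low[0]=0,low[1]=1,low[2]=2,low[3]=0,low[4]=4,low[5]=?); scc=(scc[0]=?,scc[1]=0,scc[2]=1,scc[3]=?,scc[4]=2,scc[5]=?)
step 5: low=(low[0]=0,low[1]=1,low[2]=2,low[3]=0,low[4]=4,low[5]=?); scc=(scc[0]=3,scc[1]=0,scc[2]=1,scc[3]=3,scc[4]=2,scc[5]=?)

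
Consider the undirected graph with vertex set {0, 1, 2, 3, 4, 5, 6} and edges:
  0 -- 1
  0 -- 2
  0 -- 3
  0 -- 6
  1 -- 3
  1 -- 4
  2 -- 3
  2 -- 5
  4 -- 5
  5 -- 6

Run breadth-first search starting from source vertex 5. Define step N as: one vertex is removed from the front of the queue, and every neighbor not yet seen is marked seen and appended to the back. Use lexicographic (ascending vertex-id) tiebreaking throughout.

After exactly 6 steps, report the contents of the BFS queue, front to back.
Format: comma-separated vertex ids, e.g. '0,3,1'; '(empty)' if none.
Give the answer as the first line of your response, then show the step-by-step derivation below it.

1

step 1: dequeue 5; queue=[2,4,6]; order=5
step 2: dequeue 2; queue=[4,6,0,3]; order=5,2
step 3: dequeue 4; queue=[6,0,3,1]; order=5,2,4
step 4: dequeue 6; queue=[0,3,1]; order=5,2,4,6
step 5: dequeue 0; queue=[3,1]; order=5,2,4,6,0
step 6: dequeue 3; queue=[1]; order=5,2,4,6,0,3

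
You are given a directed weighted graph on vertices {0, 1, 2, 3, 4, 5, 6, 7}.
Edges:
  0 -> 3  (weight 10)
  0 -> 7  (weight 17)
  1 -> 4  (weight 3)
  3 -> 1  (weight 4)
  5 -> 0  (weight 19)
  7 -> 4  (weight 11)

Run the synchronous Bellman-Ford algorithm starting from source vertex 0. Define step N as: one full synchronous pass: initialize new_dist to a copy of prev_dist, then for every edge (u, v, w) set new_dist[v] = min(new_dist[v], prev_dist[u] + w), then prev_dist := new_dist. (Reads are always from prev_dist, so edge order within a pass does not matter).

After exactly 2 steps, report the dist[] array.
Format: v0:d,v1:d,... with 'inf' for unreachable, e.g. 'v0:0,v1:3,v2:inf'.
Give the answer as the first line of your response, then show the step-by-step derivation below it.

v0:0,v1:14,v2:inf,v3:10,v4:28,v5:inf,v6:inf,v7:17

step 1: dist = v0:0,v1:inf,v2:inf,v3:10,v4:inf,v5:inf,v6:inf,v7:17
step 2: dist = v0:0,v1:14,v2:inf,v3:10,v4:28,v5:inf,v6:inf,v7:17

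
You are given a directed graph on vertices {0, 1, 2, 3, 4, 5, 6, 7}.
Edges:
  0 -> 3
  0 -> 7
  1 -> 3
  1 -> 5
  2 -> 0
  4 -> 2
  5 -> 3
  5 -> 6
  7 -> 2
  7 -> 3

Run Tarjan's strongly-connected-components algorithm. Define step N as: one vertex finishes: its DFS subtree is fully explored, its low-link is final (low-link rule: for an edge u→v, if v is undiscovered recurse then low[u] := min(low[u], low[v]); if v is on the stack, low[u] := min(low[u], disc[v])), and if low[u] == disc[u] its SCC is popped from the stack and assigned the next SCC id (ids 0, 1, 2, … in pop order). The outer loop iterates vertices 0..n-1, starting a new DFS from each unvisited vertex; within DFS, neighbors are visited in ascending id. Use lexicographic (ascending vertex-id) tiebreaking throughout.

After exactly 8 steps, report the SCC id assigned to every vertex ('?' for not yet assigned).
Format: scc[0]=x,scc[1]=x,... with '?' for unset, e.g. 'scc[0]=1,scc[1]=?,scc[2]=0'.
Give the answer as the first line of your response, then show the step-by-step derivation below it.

scc[0]=1,scc[1]=4,scc[2]=1,scc[3]=0,scc[4]=5,scc[5]=3,scc[6]=2,scc[7]=1

step 1: low=(low[0]=0,low[1]=?,low[2]=?,low[3]=1,low[4]=?,low[5]=?,low[6]=?,low[7]=?); scc=(scc[0]=?,scc[1]=?,scc[2]=?,scc[3]=0,scc[4]=?,scc[5]=?,scc[6]=?,scc[7]=?)
step 2: low=(low[0]=0,low[1]=?,low[2]=0,low[3]=1,low[4]=?,low[5]=?,low[6]=?,low[7]=2); scc=(scc[0]=?,scc[1]=?,scc[2]=?,scc[3]=0,scc[4]=?,scc[5]=?,scc[6]=?,scc[7]=?)
step 3: low=(low[0]=0,low[1]=?,low[2]=0,low[3]=1,low[4]=?,low[5]=?,low[6]=?,low[7]=0); scc=(scc[0]=?,scc[1]=?,scc[2]=?,scc[3]=0,scc[4]=?,scc[5]=?,scc[6]=?,scc[7]=?)
step 4: low=(low[0]=0,low[1]=?,low[2]=0,low[3]=1,low[4]=?,low[5]=?,low[6]=?,low[7]=0); scc=(scc[0]=1,scc[1]=?,scc[2]=1,scc[3]=0,scc[4]=?,scc[5]=?,scc[6]=?,scc[7]=1)
step 5: low=(low[0]=0,low[1]=4,low[2]=0,low[3]=1,low[4]=?,low[5]=5,low[6]=6,low[7]=0); scc=(scc[0]=1,scc[1]=?,scc[2]=1,scc[3]=0,scc[4]=?,scc[5]=?,scc[6]=2,scc[7]=1)
step 6: low=(low[0]=0,low[1]=4,low[2]=0,low[3]=1,low[4]=?,low[5]=5,low[6]=6,low[7]=0); scc=(scc[0]=1,scc[1]=?,scc[2]=1,scc[3]=0,scc[4]=?,scc[5]=3,scc[6]=2,scc[7]=1)
step 7: low=(low[0]=0,low[1]=4,low[2]=0,low[3]=1,low[4]=?,low[5]=5,low[6]=6,low[7]=0); scc=(scc[0]=1,scc[1]=4,scc[2]=1,scc[3]=0,scc[4]=?,scc[5]=3,scc[6]=2,scc[7]=1)
step 8: low=(low[0]=0,low[1]=4,low[2]=0,low[3]=1,low[4]=7,low[5]=5,low[6]=6,low[7]=0); scc=(scc[0]=1,scc[1]=4,scc[2]=1,scc[3]=0,scc[4]=5,scc[5]=3,scc[6]=2,scc[7]=1)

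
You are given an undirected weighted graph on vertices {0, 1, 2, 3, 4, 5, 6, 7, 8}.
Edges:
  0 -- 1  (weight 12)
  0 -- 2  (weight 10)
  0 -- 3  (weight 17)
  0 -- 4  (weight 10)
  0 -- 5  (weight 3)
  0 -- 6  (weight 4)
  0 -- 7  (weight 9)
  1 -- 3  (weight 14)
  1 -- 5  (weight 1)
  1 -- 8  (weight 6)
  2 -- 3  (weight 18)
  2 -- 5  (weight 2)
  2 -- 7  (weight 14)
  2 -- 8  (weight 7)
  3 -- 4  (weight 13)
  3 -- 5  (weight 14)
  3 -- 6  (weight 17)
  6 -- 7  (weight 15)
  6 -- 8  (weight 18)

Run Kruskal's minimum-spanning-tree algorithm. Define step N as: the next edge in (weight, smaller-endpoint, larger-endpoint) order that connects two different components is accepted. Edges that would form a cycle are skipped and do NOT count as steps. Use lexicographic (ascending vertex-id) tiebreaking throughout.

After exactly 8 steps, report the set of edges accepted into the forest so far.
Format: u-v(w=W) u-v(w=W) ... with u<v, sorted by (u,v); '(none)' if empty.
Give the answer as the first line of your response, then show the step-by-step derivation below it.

0-4(w=10) 0-5(w=3) 0-6(w=4) 0-7(w=9) 1-5(w=1) 1-8(w=6) 2-5(w=2) 3-4(w=13)

step 1: add edge 1-5 (w=1); MST = {1-5(w=1)}
step 2: add edge 2-5 (w=2); MST = {1-5(w=1) 2-5(w=2)}
step 3: add edge 0-5 (w=3); MST = {0-5(w=3) 1-5(w=1) 2-5(w=2)}
step 4: add edge 0-6 (w=4); MST = {0-5(w=3) 0-6(w=4) 1-5(w=1) 2-5(w=2)}
step 5: add edge 1-8 (w=6); MST = {0-5(w=3) 0-6(w=4) 1-5(w=1) 1-8(w=6) 2-5(w=2)}
step 6: add edge 0-7 (w=9); MST = {0-5(w=3) 0-6(w=4) 0-7(w=9) 1-5(w=1) 1-8(w=6) 2-5(w=2)}
step 7: add edge 0-4 (w=10); MST = {0-4(w=10) 0-5(w=3) 0-6(w=4) 0-7(w=9) 1-5(w=1) 1-8(w=6) 2-5(w=2)}
step 8: add edge 3-4 (w=13); MST = {0-4(w=10) 0-5(w=3) 0-6(w=4) 0-7(w=9) 1-5(w=1) 1-8(w=6) 2-5(w=2) 3-4(w=13)}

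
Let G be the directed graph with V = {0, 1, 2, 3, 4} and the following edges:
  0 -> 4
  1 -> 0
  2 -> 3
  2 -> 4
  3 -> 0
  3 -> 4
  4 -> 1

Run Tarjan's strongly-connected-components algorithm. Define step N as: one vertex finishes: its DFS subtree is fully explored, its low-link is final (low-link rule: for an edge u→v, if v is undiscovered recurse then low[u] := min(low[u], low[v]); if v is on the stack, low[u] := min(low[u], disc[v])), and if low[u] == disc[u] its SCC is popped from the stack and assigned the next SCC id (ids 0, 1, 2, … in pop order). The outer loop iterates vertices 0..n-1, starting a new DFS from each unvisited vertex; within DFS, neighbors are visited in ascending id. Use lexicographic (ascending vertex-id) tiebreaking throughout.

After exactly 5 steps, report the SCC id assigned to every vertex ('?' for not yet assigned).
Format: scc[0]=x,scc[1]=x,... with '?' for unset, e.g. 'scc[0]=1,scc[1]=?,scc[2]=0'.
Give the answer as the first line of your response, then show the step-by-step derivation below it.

scc[0]=0,scc[1]=0,scc[2]=2,scc[3]=1,scc[4]=0

step 1: low=(low[0]=0,low[1]=0,low[2]=?,low[3]=?,low[4]=1); scc=(scc[0]=?,scc[1]=?,scc[2]=?,scc[3]=?,scc[4]=?)
step 2: low=(low[0]=0,low[1]=0,low[2]=?,low[3]=?,low[4]=0); scc=(scc[0]=?,scc[1]=?,scc[2]=?,scc[3]=?,scc[4]=?)
step 3: low=(low[0]=0,low[1]=0,low[2]=?,low[3]=?,low[4]=0); scc=(scc[0]=0,scc[1]=0,scc[2]=?,scc[3]=?,scc[4]=0)
step 4: low=(low[0]=0,low[1]=0,low[2]=3,low[3]=4,low[4]=0); scc=(scc[0]=0,scc[1]=0,scc[2]=?,scc[3]=1,scc[4]=0)
step 5: low=(low[0]=0,low[1]=0,low[2]=3,low[3]=4,low[4]=0); scc=(scc[0]=0,scc[1]=0,scc[2]=2,scc[3]=1,scc[4]=0)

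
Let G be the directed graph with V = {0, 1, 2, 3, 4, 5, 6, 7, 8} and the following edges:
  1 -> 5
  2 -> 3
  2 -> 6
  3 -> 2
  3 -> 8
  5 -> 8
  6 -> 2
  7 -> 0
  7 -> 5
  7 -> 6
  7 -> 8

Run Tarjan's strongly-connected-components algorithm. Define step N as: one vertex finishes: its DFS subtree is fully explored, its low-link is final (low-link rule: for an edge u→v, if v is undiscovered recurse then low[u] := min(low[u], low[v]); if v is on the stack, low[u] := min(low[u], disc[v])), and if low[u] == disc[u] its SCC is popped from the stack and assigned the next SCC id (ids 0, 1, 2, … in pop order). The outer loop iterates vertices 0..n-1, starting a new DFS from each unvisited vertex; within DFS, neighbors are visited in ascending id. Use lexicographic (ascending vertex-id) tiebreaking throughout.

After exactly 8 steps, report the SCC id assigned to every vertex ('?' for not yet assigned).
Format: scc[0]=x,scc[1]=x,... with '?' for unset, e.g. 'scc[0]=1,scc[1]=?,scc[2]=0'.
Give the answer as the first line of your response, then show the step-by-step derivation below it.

scc[0]=0,scc[1]=3,scc[2]=4,scc[3]=4,scc[4]=5,scc[5]=2,scc[6]=4,scc[7]=?,scc[8]=1

step 1: low=(low[0]=0,low[1]=?,low[2]=?,low[3]=?,low[4]=?,low[5]=?,low[6]=?,low[7]=?,low[8]=?); scc=(scc[0]=0,scc[1]=?,scc[2]=?,scc[3]=?,scc[4]=?,scc[5]=?,scc[6]=?,scc[7]=?,scc[8]=?)
step 2: low=(low[0]=0,low[1]=1,low[2]=?,low[3]=?,low[4]=?,low[5]=2,low[6]=?,low[7]=?,low[8]=3); scc=(scc[0]=0,scc[1]=?,scc[2]=?,scc[3]=?,scc[4]=?,scc[5]=?,scc[6]=?,scc[7]=?,scc[8]=1)
step 3: low=(low[0]=0,low[1]=1,low[2]=?,low[3]=?,low[4]=?,low[5]=2,low[6]=?,low[7]=?,low[8]=3); scc=(scc[0]=0,scc[1]=?,scc[2]=?,scc[3]=?,scc[4]=?,scc[5]=2,scc[6]=?,scc[7]=?,scc[8]=1)
step 4: low=(low[0]=0,low[1]=1,low[2]=?,low[3]=?,low[4]=?,low[5]=2,low[6]=?,low[7]=?,low[8]=3); scc=(scc[0]=0,scc[1]=3,scc[2]=?,scc[3]=?,scc[4]=?,scc[5]=2,scc[6]=?,scc[7]=?,scc[8]=1)
step 5: low=(low[0]=0,low[1]=1,low[2]=4,low[3]=4,low[4]=?,low[5]=2,low[6]=?,low[7]=?,low[8]=3); scc=(scc[0]=0,scc[1]=3,scc[2]=?,scc[3]=?,scc[4]=?,scc[5]=2,scc[6]=?,scc[7]=?,scc[8]=1)
step 6: low=(low[0]=0,low[1]=1,low[2]=4,low[3]=4,low[4]=?,low[5]=2,low[6]=4,low[7]=?,low[8]=3); scc=(scc[0]=0,scc[1]=3,scc[2]=?,scc[3]=?,scc[4]=?,scc[5]=2,scc[6]=?,scc[7]=?,scc[8]=1)
step 7: low=(low[0]=0,low[1]=1,low[2]=4,low[3]=4,low[4]=?,low[5]=2,low[6]=4,low[7]=?,low[8]=3); scc=(scc[0]=0,scc[1]=3,scc[2]=4,scc[3]=4,scc[4]=?,scc[5]=2,scc[6]=4,scc[7]=?,scc[8]=1)
step 8: low=(low[0]=0,low[1]=1,low[2]=4,low[3]=4,low[4]=7,low[5]=2,low[6]=4,low[7]=?,low[8]=3); scc=(scc[0]=0,scc[1]=3,scc[2]=4,scc[3]=4,scc[4]=5,scc[5]=2,scc[6]=4,scc[7]=?,scc[8]=1)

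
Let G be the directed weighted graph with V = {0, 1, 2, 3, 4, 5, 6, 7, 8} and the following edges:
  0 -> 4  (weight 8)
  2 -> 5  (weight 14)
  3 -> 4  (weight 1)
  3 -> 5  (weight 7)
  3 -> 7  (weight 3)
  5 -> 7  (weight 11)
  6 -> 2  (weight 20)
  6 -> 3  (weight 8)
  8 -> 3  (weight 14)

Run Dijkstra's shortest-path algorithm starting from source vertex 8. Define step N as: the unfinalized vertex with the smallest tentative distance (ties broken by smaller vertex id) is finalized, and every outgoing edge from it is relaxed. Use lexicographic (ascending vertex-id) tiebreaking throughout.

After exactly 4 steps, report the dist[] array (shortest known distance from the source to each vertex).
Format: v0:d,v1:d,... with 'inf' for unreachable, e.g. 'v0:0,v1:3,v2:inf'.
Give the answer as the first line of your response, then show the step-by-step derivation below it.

v0:inf,v1:inf,v2:inf,v3:14,v4:15,v5:21,v6:inf,v7:17,v8:0

step 1: dist = v0:inf,v1:inf,v2:inf,v3:14,v4:inf,v5:inf,v6:inf,v7:inf,v8:0
step 2: dist = v0:inf,v1:inf,v2:inf,v3:14,v4:15,v5:21,v6:inf,v7:17,v8:0
step 3: dist = v0:inf,v1:inf,v2:inf,v3:14,v4:15,v5:21,v6:inf,v7:17,v8:0
step 4: dist = v0:inf,v1:inf,v2:inf,v3:14,v4:15,v5:21,v6:inf,v7:17,v8:0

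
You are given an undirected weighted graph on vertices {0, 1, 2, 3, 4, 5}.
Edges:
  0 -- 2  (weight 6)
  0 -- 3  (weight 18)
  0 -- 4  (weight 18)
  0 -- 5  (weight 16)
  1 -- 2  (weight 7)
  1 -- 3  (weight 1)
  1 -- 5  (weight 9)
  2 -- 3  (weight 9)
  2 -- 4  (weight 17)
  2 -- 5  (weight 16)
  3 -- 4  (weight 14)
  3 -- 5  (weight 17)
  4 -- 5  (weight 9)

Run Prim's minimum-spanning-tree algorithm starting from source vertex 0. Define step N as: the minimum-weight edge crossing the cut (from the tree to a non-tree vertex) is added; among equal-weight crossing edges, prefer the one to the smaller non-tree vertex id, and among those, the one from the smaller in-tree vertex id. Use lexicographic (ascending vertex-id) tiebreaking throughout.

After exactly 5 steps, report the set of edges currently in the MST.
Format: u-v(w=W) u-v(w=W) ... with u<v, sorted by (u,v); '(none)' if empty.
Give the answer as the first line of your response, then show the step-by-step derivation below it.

0-2(w=6) 1-2(w=7) 1-3(w=1) 1-5(w=9) 4-5(w=9)

step 1: add edge 0-2 (w=6); MST = {0-2(w=6)}
step 2: add edge 1-2 (w=7); MST = {0-2(w=6) 1-2(w=7)}
step 3: add edge 1-3 (w=1); MST = {0-2(w=6) 1-2(w=7) 1-3(w=1)}
step 4: add edge 1-5 (w=9); MST = {0-2(w=6) 1-2(w=7) 1-3(w=1) 1-5(w=9)}
step 5: add edge 4-5 (w=9); MST = {0-2(w=6) 1-2(w=7) 1-3(w=1) 1-5(w=9) 4-5(w=9)}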